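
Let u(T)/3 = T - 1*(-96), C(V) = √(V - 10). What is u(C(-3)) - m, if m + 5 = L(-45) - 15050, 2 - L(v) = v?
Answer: 15296 + 3*I*√13 ≈ 15296.0 + 10.817*I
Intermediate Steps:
C(V) = √(-10 + V)
L(v) = 2 - v
u(T) = 288 + 3*T (u(T) = 3*(T - 1*(-96)) = 3*(T + 96) = 3*(96 + T) = 288 + 3*T)
m = -15008 (m = -5 + ((2 - 1*(-45)) - 15050) = -5 + ((2 + 45) - 15050) = -5 + (47 - 15050) = -5 - 15003 = -15008)
u(C(-3)) - m = (288 + 3*√(-10 - 3)) - 1*(-15008) = (288 + 3*√(-13)) + 15008 = (288 + 3*(I*√13)) + 15008 = (288 + 3*I*√13) + 15008 = 15296 + 3*I*√13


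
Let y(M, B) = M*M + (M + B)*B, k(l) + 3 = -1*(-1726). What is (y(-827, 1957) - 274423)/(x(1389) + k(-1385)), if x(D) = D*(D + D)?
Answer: 2620916/3860365 ≈ 0.67893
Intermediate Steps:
x(D) = 2*D**2 (x(D) = D*(2*D) = 2*D**2)
k(l) = 1723 (k(l) = -3 - 1*(-1726) = -3 + 1726 = 1723)
y(M, B) = M**2 + B*(B + M) (y(M, B) = M**2 + (B + M)*B = M**2 + B*(B + M))
(y(-827, 1957) - 274423)/(x(1389) + k(-1385)) = ((1957**2 + (-827)**2 + 1957*(-827)) - 274423)/(2*1389**2 + 1723) = ((3829849 + 683929 - 1618439) - 274423)/(2*1929321 + 1723) = (2895339 - 274423)/(3858642 + 1723) = 2620916/3860365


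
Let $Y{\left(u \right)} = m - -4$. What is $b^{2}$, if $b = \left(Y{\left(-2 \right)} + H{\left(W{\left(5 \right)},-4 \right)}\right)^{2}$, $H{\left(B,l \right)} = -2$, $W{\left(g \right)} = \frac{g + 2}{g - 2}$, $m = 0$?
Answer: $16$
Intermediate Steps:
$W{\left(g \right)} = \frac{2 + g}{-2 + g}$
$Y{\left(u \right)} = 4$ ($Y{\left(u \right)} = 0 - -4 = 0 + 4 = 4$)
$b = 4$ ($b = \left(4 - 2\right)^{2} = 2^{2} = 4$)
$b^{2} = 4^{2} = 16$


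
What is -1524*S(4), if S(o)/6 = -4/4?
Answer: 9144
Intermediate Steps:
S(o) = -6 (S(o) = 6*(-4/4) = 6*(-4*1/4) = 6*(-1) = -6)
-1524*S(4) = -1524*(-6) = 9144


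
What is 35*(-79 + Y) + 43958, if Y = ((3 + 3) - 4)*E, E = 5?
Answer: 41543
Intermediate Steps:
Y = 10 (Y = ((3 + 3) - 4)*5 = (6 - 4)*5 = 2*5 = 10)
35*(-79 + Y) + 43958 = 35*(-79 + 10) + 43958 = 35*(-69) + 43958 = -2415 + 43958 = 41543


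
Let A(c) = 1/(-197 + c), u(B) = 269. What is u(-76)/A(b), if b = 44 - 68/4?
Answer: -45730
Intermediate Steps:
b = 27 (b = 44 - 68*1/4 = 44 - 17 = 27)
u(-76)/A(b) = 269/(1/(-197 + 27)) = 269/(1/(-170)) = 269/(-1/170) = 269*(-170) = -45730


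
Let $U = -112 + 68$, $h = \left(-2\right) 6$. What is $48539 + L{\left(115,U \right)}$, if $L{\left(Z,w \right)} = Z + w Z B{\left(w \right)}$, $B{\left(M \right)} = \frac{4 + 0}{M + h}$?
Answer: $\frac{343108}{7} \approx 49015.0$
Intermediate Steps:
$h = -12$
$B{\left(M \right)} = \frac{4}{-12 + M}$ ($B{\left(M \right)} = \frac{4 + 0}{M - 12} = \frac{4}{-12 + M}$)
$U = -44$
$L{\left(Z,w \right)} = Z + \frac{4 Z w}{-12 + w}$ ($L{\left(Z,w \right)} = Z + w Z \frac{4}{-12 + w} = Z + Z w \frac{4}{-12 + w} = Z + \frac{4 Z w}{-12 + w}$)
$48539 + L{\left(115,U \right)} = 48539 + \frac{115 \left(-12 + 5 \left(-44\right)\right)}{-12 - 44} = 48539 + \frac{115 \left(-12 - 220\right)}{-56} = 48539 + 115 \left(- \frac{1}{56}\right) \left(-232\right) = 48539 + \frac{3335}{7} = \frac{343108}{7}$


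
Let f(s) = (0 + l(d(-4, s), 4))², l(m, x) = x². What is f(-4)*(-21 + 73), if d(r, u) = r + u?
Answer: 13312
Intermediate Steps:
f(s) = 256 (f(s) = (0 + 4²)² = (0 + 16)² = 16² = 256)
f(-4)*(-21 + 73) = 256*(-21 + 73) = 256*52 = 13312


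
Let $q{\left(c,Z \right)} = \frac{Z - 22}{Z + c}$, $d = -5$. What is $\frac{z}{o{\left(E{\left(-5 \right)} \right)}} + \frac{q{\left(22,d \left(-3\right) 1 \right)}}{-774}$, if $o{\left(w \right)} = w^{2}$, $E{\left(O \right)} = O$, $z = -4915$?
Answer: $- \frac{28151119}{143190} \approx -196.6$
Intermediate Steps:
$q{\left(c,Z \right)} = \frac{-22 + Z}{Z + c}$
$\frac{z}{o{\left(E{\left(-5 \right)} \right)}} + \frac{q{\left(22,d \left(-3\right) 1 \right)}}{-774} = - \frac{4915}{\left(-5\right)^{2}} + \frac{\frac{1}{\left(-5\right) \left(-3\right) 1 + 22} \left(-22 + \left(-5\right) \left(-3\right) 1\right)}{-774} = - \frac{4915}{25} + \frac{-22 + 15 \cdot 1}{15 \cdot 1 + 22} \left(- \frac{1}{774}\right) = \left(-4915\right) \frac{1}{25} + \frac{-22 + 15}{15 + 22} \left(- \frac{1}{774}\right) = - \frac{983}{5} + \frac{1}{37} \left(-7\right) \left(- \frac{1}{774}\right) = - \frac{983}{5} - - \frac{7}{28638} = - \frac{983}{5} + \frac{7}{28638} = - \frac{28151119}{143190}$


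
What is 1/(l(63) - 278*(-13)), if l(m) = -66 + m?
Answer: 1/3611 ≈ 0.00027693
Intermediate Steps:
1/(l(63) - 278*(-13)) = 1/((-66 + 63) - 278*(-13)) = 1/(-3 + 3614) = 1/3611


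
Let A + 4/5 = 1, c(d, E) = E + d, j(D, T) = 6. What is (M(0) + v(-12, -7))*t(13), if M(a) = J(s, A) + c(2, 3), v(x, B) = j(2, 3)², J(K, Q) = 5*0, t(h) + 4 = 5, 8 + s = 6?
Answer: 41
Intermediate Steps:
s = -2 (s = -8 + 6 = -2)
t(h) = 1 (t(h) = -4 + 5 = 1)
A = ⅕ (A = -⅘ + 1 = ⅕ ≈ 0.20000)
J(K, Q) = 0
v(x, B) = 36 (v(x, B) = 6² = 36)
M(a) = 5 (M(a) = 0 + (3 + 2) = 0 + 5 = 5)
(M(0) + v(-12, -7))*t(13) = (5 + 36)*1 = 41*1 = 41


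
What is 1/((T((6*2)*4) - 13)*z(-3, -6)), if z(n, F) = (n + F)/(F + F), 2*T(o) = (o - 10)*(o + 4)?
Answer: 4/2925 ≈ 0.0013675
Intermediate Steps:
T(o) = (-10 + o)*(4 + o)/2 (T(o) = ((o - 10)*(o + 4))/2 = ((-10 + o)*(4 + o))/2 = (-10 + o)*(4 + o)/2)
z(n, F) = (F + n)/(2*F) (z(n, F) = (F + n)/((2*F)) = (F + n)*(1/(2*F)) = (F + n)/(2*F))
1/((T((6*2)*4) - 13)*z(-3, -6)) = 1/(((-20 + ((6*2)*4)**2/2 - 3*6*2*4) - 13)*((1/2)*(-6 - 3)/(-6))) = 1/(((-20 + (12*4)**2/2 - 36*4) - 13)*((1/2)*(-1/6)*(-9))) = 1/(((-20 + (1/2)*48**2 - 3*48) - 13)*(3/4)) = 1/(((-20 + (1/2)*2304 - 144) - 13)*(3/4)) = 1/(((-20 + 1152 - 144) - 13)*(3/4)) = 1/((988 - 13)*(3/4)) = 1/(975*(3/4)) = 1/(2925/4) = 4/2925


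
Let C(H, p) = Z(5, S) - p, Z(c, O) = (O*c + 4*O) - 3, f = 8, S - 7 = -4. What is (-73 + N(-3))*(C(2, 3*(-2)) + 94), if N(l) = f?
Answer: -8060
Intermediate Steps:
S = 3 (S = 7 - 4 = 3)
N(l) = 8
Z(c, O) = -3 + 4*O + O*c (Z(c, O) = (4*O + O*c) - 3 = -3 + 4*O + O*c)
C(H, p) = 24 - p (C(H, p) = (-3 + 4*3 + 3*5) - p = (-3 + 12 + 15) - p = 24 - p)
(-73 + N(-3))*(C(2, 3*(-2)) + 94) = (-73 + 8)*((24 - 3*(-2)) + 94) = -65*((24 - 1*(-6)) + 94) = -65*((24 + 6) + 94) = -65*(30 + 94) = -65*124 = -8060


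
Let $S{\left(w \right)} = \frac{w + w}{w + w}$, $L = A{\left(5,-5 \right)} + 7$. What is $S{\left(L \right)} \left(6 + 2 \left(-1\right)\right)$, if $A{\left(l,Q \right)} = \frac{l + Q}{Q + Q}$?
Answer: $4$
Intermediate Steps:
$A{\left(l,Q \right)} = \frac{Q + l}{2 Q}$
$L = 7$ ($L = \frac{-5 + 5}{2 \left(-5\right)} + 7 = \frac{1}{2} \left(- \frac{1}{5}\right) 0 + 7 = 0 + 7 = 7$)
$S{\left(w \right)} = 1$ ($S{\left(w \right)} = \frac{2 w}{2 w} = 2 w \frac{1}{2 w} = 1$)
$S{\left(L \right)} \left(6 + 2 \left(-1\right)\right) = 1 \left(6 + 2 \left(-1\right)\right) = 1 \left(6 - 2\right) = 1 \cdot 4 = 4$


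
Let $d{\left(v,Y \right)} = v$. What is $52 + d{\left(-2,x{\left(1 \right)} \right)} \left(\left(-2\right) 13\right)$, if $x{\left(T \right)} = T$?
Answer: $104$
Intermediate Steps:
$52 + d{\left(-2,x{\left(1 \right)} \right)} \left(\left(-2\right) 13\right) = 52 - 2 \left(\left(-2\right) 13\right) = 52 - -52 = 52 + 52 = 104$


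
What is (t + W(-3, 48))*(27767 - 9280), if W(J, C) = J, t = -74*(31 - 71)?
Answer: 54666059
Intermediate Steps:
t = 2960 (t = -74*(-40) = 2960)
(t + W(-3, 48))*(27767 - 9280) = (2960 - 3)*(27767 - 9280) = 2957*18487 = 54666059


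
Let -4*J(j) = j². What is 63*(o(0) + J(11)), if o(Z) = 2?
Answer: -7119/4 ≈ -1779.8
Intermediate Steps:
J(j) = -j²/4
63*(o(0) + J(11)) = 63*(2 - ¼*11²) = 63*(2 - ¼*121) = 63*(2 - 121/4) = 63*(-113/4) = -7119/4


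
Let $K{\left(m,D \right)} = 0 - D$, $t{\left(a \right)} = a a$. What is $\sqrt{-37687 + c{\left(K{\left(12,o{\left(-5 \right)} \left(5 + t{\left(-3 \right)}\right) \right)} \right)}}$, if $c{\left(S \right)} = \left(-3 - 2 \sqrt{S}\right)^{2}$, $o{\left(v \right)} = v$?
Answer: $\sqrt{-37398 + 12 \sqrt{70}} \approx 193.13 i$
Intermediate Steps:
$t{\left(a \right)} = a^{2}$
$K{\left(m,D \right)} = - D$
$\sqrt{-37687 + c{\left(K{\left(12,o{\left(-5 \right)} \left(5 + t{\left(-3 \right)}\right) \right)} \right)}} = \sqrt{-37687 + \left(3 + 2 \sqrt{- \left(-5\right) \left(5 + \left(-3\right)^{2}\right)}\right)^{2}} = \sqrt{-37687 + \left(3 + 2 \sqrt{- \left(-5\right) \left(5 + 9\right)}\right)^{2}} = \sqrt{-37687 + \left(3 + 2 \sqrt{- \left(-5\right) 14}\right)^{2}} = \sqrt{-37687 + \left(3 + 2 \sqrt{\left(-1\right) \left(-70\right)}\right)^{2}} = \sqrt{-37687 + \left(3 + 2 \sqrt{70}\right)^{2}}$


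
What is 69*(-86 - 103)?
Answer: -13041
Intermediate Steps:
69*(-86 - 103) = 69*(-189) = -13041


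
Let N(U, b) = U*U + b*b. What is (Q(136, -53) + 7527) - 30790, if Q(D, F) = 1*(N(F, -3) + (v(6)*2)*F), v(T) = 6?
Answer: -21081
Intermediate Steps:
N(U, b) = U² + b²
Q(D, F) = 9 + F² + 12*F (Q(D, F) = 1*((F² + (-3)²) + (6*2)*F) = 1*((F² + 9) + 12*F) = 1*((9 + F²) + 12*F) = 1*(9 + F² + 12*F) = 9 + F² + 12*F)
(Q(136, -53) + 7527) - 30790 = ((9 + (-53)² + 12*(-53)) + 7527) - 30790 = ((9 + 2809 - 636) + 7527) - 30790 = (2182 + 7527) - 30790 = 9709 - 30790 = -21081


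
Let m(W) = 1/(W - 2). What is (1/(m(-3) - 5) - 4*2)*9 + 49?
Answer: -643/26 ≈ -24.731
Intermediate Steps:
m(W) = 1/(-2 + W)
(1/(m(-3) - 5) - 4*2)*9 + 49 = (1/(1/(-2 - 3) - 5) - 4*2)*9 + 49 = (1/(1/(-5) - 5) - 8)*9 + 49 = (1/(-1/5 - 5) - 8)*9 + 49 = (1/(-26/5) - 8)*9 + 49 = (-5/26 - 8)*9 + 49 = -213/26*9 + 49 = -1917/26 + 49 = -643/26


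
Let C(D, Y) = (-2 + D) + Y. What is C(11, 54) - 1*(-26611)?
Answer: 26674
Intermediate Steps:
C(D, Y) = -2 + D + Y
C(11, 54) - 1*(-26611) = (-2 + 11 + 54) - 1*(-26611) = 63 + 26611 = 26674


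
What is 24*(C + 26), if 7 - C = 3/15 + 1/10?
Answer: 3924/5 ≈ 784.80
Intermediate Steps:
C = 67/10 (C = 7 - (3/15 + 1/10) = 7 - (3*(1/15) + 1*(⅒)) = 7 - (⅕ + ⅒) = 7 - 1*3/10 = 7 - 3/10 = 67/10 ≈ 6.7000)
24*(C + 26) = 24*(67/10 + 26) = 24*(327/10) = 3924/5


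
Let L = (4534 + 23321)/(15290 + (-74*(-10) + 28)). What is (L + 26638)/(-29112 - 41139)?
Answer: -427780859/1128090558 ≈ -0.37921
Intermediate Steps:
L = 27855/16058 (L = 27855/(15290 + (740 + 28)) = 27855/(15290 + 768) = 27855/16058 ≈ 1.7346)
(L + 26638)/(-29112 - 41139) = (27855/16058 + 26638)/(-29112 - 41139) = (427780859/16058)/(-70251) = (427780859/16058)*(-1/70251) = -427780859/1128090558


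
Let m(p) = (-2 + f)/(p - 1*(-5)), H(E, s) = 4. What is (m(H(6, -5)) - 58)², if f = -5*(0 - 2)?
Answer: 264196/81 ≈ 3261.7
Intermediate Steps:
f = 10 (f = -5*(-2) = 10)
m(p) = 8/(5 + p) (m(p) = (-2 + 10)/(p - 1*(-5)) = 8/(p + 5) = 8/(5 + p))
(m(H(6, -5)) - 58)² = (8/(5 + 4) - 58)² = (8/9 - 58)² = (-514/9)² = 264196/81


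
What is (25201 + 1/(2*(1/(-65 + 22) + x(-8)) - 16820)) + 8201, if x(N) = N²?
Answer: 23974552673/717758 ≈ 33402.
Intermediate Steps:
(25201 + 1/(2*(1/(-65 + 22) + x(-8)) - 16820)) + 8201 = (25201 + 1/(2*(1/(-65 + 22) + (-8)²) - 16820)) + 8201 = (25201 + 1/(2*(1/(-43) + 64) - 16820)) + 8201 = (25201 + 1/(2*(-1/43 + 64) - 16820)) + 8201 = (25201 + 1/(2*(2751/43) - 16820)) + 8201 = (25201 + 1/(5502/43 - 16820)) + 8201 = (25201 + 1/(-717758/43)) + 8201 = (25201 - 43/717758) + 8201 = 18088219315/717758 + 8201 = 23974552673/717758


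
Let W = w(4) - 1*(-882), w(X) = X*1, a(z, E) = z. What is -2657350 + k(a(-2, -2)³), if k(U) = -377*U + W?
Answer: -2653448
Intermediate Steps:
w(X) = X
W = 886 (W = 4 - 1*(-882) = 4 + 882 = 886)
k(U) = 886 - 377*U (k(U) = -377*U + 886 = 886 - 377*U)
-2657350 + k(a(-2, -2)³) = -2657350 + (886 - 377*(-2)³) = -2657350 + (886 - 377*(-8)) = -2657350 + (886 + 3016) = -2657350 + 3902 = -2653448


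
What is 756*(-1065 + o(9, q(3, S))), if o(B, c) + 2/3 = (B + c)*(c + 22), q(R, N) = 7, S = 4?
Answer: -454860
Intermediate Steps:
o(B, c) = -2/3 + (22 + c)*(B + c) (o(B, c) = -2/3 + (B + c)*(c + 22) = -2/3 + (B + c)*(22 + c) = -2/3 + (22 + c)*(B + c))
756*(-1065 + o(9, q(3, S))) = 756*(-1065 + (-2/3 + 7**2 + 22*9 + 22*7 + 9*7)) = 756*(-1065 + (-2/3 + 49 + 198 + 154 + 63)) = 756*(-1065 + 1390/3) = 756*(-1805/3) = -454860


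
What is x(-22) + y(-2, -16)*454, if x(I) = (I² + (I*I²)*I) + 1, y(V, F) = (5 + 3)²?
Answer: 263797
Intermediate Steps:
y(V, F) = 64 (y(V, F) = 8² = 64)
x(I) = 1 + I² + I⁴ (x(I) = (I² + I³*I) + 1 = (I² + I⁴) + 1 = 1 + I² + I⁴)
x(-22) + y(-2, -16)*454 = (1 + (-22)² + (-22)⁴) + 64*454 = (1 + 484 + 234256) + 29056 = 234741 + 29056 = 263797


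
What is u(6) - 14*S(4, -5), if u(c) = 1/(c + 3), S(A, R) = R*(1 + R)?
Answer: -2519/9 ≈ -279.89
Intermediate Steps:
u(c) = 1/(3 + c)
u(6) - 14*S(4, -5) = 1/(3 + 6) - (-70)*(1 - 5) = 1/9 - (-70)*(-4) = 1/9 - 14*20 = 1/9 - 280 = -2519/9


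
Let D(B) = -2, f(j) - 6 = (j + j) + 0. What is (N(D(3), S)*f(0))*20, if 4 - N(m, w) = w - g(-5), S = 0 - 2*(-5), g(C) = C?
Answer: -1320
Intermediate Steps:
S = 10 (S = 0 + 10 = 10)
f(j) = 6 + 2*j (f(j) = 6 + ((j + j) + 0) = 6 + (2*j + 0) = 6 + 2*j)
N(m, w) = -1 - w (N(m, w) = 4 - (w - 1*(-5)) = 4 - (w + 5) = 4 - (5 + w) = 4 + (-5 - w) = -1 - w)
(N(D(3), S)*f(0))*20 = ((-1 - 1*10)*(6 + 2*0))*20 = ((-1 - 10)*(6 + 0))*20 = -11*6*20 = -66*20 = -1320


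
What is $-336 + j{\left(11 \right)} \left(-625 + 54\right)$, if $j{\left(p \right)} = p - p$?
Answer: $-336$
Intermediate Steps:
$j{\left(p \right)} = 0$
$-336 + j{\left(11 \right)} \left(-625 + 54\right) = -336 + 0 \left(-625 + 54\right) = -336 + 0 \left(-571\right) = -336 + 0 = -336$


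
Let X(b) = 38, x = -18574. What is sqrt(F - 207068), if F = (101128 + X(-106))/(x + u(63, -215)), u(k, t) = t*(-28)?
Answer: 107*I*sqrt(712634087)/6277 ≈ 455.06*I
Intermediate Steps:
u(k, t) = -28*t
F = -50583/6277 (F = (101128 + 38)/(-18574 - 28*(-215)) = 101166/(-18574 + 6020) = 101166/(-12554) = 101166*(-1/12554) = -50583/6277 ≈ -8.0585)
sqrt(F - 207068) = sqrt(-50583/6277 - 207068) = sqrt(-1299816419/6277) = 107*I*sqrt(712634087)/6277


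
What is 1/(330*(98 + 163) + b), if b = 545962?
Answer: 1/632092 ≈ 1.5820e-6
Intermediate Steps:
1/(330*(98 + 163) + b) = 1/(330*(98 + 163) + 545962) = 1/(330*261 + 545962) = 1/(86130 + 545962) = 1/632092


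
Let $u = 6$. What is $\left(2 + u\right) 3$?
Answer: $24$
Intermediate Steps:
$\left(2 + u\right) 3 = \left(2 + 6\right) 3 = 8 \cdot 3 = 24$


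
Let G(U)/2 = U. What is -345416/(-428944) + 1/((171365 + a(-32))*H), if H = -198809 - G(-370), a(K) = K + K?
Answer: 1464970470958495/1819227521938242 ≈ 0.80527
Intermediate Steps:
a(K) = 2*K
G(U) = 2*U
H = -198069 (H = -198809 - 2*(-370) = -198809 - 1*(-740) = -198809 + 740 = -198069)
-345416/(-428944) + 1/((171365 + a(-32))*H) = -345416/(-428944) + 1/((171365 + 2*(-32))*(-198069)) = -345416*(-1/428944) - 1/198069/(171365 - 64) = 43177/53618 - 1/198069/171301 = 43177/53618 + (1/171301)*(-1/198069) = 43177/53618 - 1/33929417769 = 1464970470958495/1819227521938242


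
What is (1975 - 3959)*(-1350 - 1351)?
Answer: 5358784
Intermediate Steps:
(1975 - 3959)*(-1350 - 1351) = -1984*(-2701) = 5358784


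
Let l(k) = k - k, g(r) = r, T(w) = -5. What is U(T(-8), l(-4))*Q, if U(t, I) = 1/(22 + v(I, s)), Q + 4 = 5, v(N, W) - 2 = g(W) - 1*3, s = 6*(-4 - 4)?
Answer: -1/27 ≈ -0.037037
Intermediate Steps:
s = -48 (s = 6*(-8) = -48)
l(k) = 0
v(N, W) = -1 + W (v(N, W) = 2 + (W - 1*3) = 2 + (W - 3) = 2 + (-3 + W) = -1 + W)
Q = 1 (Q = -4 + 5 = 1)
U(t, I) = -1/27 (U(t, I) = 1/(22 + (-1 - 48)) = 1/(22 - 49) = 1/(-27) = -1/27)
U(T(-8), l(-4))*Q = -1/27*1 = -1/27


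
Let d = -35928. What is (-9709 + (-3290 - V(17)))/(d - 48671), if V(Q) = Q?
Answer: 13016/84599 ≈ 0.15386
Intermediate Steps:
(-9709 + (-3290 - V(17)))/(d - 48671) = (-9709 + (-3290 - 1*17))/(-35928 - 48671) = (-9709 + (-3290 - 17))/(-84599) = (-9709 - 3307)*(-1/84599) = -13016*(-1/84599) = 13016/84599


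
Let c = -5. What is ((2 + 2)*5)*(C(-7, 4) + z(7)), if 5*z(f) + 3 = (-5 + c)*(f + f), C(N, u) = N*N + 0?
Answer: 408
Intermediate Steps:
C(N, u) = N² (C(N, u) = N² + 0 = N²)
z(f) = -⅗ - 4*f (z(f) = -⅗ + ((-5 - 5)*(f + f))/5 = -⅗ + (-20*f)/5 = -⅗ - 4*f)
((2 + 2)*5)*(C(-7, 4) + z(7)) = ((2 + 2)*5)*((-7)² + (-⅗ - 4*7)) = (4*5)*(49 + (-⅗ - 28)) = 20*(49 - 143/5) = 20*(102/5) = 408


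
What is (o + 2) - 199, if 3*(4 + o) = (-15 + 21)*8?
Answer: -185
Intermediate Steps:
o = 12 (o = -4 + ((-15 + 21)*8)/3 = -4 + (6*8)/3 = -4 + (1/3)*48 = -4 + 16 = 12)
(o + 2) - 199 = (12 + 2) - 199 = 14 - 199 = -185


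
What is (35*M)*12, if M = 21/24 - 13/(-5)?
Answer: 2919/2 ≈ 1459.5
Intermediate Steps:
M = 139/40 (M = 21*(1/24) - 13*(-⅕) = 7/8 + 13/5 = 139/40 ≈ 3.4750)
(35*M)*12 = (35*(139/40))*12 = (973/8)*12 = 2919/2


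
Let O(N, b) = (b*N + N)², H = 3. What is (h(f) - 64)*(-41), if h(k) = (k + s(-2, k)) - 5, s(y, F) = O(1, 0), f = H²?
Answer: 2419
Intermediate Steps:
O(N, b) = (N + N*b)² (O(N, b) = (N*b + N)² = (N + N*b)²)
f = 9 (f = 3² = 9)
s(y, F) = 1 (s(y, F) = 1²*(1 + 0)² = 1*1² = 1*1 = 1)
h(k) = -4 + k (h(k) = (k + 1) - 5 = (1 + k) - 5 = -4 + k)
(h(f) - 64)*(-41) = ((-4 + 9) - 64)*(-41) = (5 - 64)*(-41) = -59*(-41) = 2419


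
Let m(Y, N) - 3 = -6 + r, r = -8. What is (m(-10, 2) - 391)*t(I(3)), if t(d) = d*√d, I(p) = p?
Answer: -1206*√3 ≈ -2088.9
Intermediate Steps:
t(d) = d^(3/2)
m(Y, N) = -11 (m(Y, N) = 3 + (-6 - 8) = 3 - 14 = -11)
(m(-10, 2) - 391)*t(I(3)) = (-11 - 391)*3^(3/2) = -1206*√3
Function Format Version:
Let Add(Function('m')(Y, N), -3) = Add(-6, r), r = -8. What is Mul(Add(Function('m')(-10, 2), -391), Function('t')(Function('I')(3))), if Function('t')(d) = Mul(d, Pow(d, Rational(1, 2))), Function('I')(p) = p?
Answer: Mul(-1206, Pow(3, Rational(1, 2))) ≈ -2088.9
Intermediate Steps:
Function('t')(d) = Pow(d, Rational(3, 2))
Function('m')(Y, N) = -11 (Function('m')(Y, N) = Add(3, Add(-6, -8)) = Add(3, -14) = -11)
Mul(Add(Function('m')(-10, 2), -391), Function('t')(Function('I')(3))) = Mul(Add(-11, -391), Pow(3, Rational(3, 2))) = Mul(-402, Mul(3, Pow(3, Rational(1, 2)))) = Mul(-1206, Pow(3, Rational(1, 2)))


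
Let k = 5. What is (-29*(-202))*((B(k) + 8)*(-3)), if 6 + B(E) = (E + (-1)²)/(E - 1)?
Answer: -61509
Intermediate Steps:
B(E) = -6 + (1 + E)/(-1 + E) (B(E) = -6 + (E + (-1)²)/(E - 1) = -6 + (E + 1)/(-1 + E) = -6 + (1 + E)/(-1 + E))
(-29*(-202))*((B(k) + 8)*(-3)) = (-29*(-202))*(((7 - 5*5)/(-1 + 5) + 8)*(-3)) = 5858*(((7 - 25)/4 + 8)*(-3)) = 5858*(((¼)*(-18) + 8)*(-3)) = 5858*((-9/2 + 8)*(-3)) = 5858*((7/2)*(-3)) = 5858*(-21/2) = -61509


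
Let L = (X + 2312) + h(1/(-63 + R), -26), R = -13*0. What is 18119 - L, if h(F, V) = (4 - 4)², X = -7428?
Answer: 23235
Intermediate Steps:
R = 0
h(F, V) = 0 (h(F, V) = 0² = 0)
L = -5116 (L = (-7428 + 2312) + 0 = -5116 + 0 = -5116)
18119 - L = 18119 - 1*(-5116) = 18119 + 5116 = 23235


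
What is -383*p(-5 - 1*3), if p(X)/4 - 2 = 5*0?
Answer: -3064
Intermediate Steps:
p(X) = 8 (p(X) = 8 + 4*(5*0) = 8 + 4*0 = 8 + 0 = 8)
-383*p(-5 - 1*3) = -383*8 = -3064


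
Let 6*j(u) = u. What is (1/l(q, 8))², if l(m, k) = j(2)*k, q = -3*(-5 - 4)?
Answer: 9/64 ≈ 0.14063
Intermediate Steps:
q = 27 (q = -3*(-9) = 27)
j(u) = u/6
l(m, k) = k/3 (l(m, k) = ((⅙)*2)*k = k/3)
(1/l(q, 8))² = (1/((⅓)*8))² = (1/(8/3))² = (3/8)² = 9/64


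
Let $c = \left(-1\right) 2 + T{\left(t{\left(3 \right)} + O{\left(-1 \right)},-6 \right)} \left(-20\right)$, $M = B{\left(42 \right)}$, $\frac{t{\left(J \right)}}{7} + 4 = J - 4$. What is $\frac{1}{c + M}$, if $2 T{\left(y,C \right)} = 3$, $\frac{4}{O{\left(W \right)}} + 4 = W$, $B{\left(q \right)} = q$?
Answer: $\frac{1}{10} \approx 0.1$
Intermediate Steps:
$t{\left(J \right)} = -56 + 7 J$ ($t{\left(J \right)} = -28 + 7 \left(J - 4\right) = -28 + 7 \left(-4 + J\right) = -28 + \left(-28 + 7 J\right) = -56 + 7 J$)
$M = 42$
$O{\left(W \right)} = \frac{4}{-4 + W}$
$T{\left(y,C \right)} = \frac{3}{2}$ ($T{\left(y,C \right)} = \frac{1}{2} \cdot 3 = \frac{3}{2}$)
$c = -32$ ($c = \left(-1\right) 2 + \frac{3}{2} \left(-20\right) = -2 - 30 = -32$)
$\frac{1}{c + M} = \frac{1}{-32 + 42} = \frac{1}{10}$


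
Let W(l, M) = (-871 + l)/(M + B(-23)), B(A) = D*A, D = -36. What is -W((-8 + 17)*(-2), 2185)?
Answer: 889/3013 ≈ 0.29505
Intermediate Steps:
B(A) = -36*A
W(l, M) = (-871 + l)/(828 + M) (W(l, M) = (-871 + l)/(M - 36*(-23)) = (-871 + l)/(M + 828) = (-871 + l)/(828 + M))
-W((-8 + 17)*(-2), 2185) = -(-871 + (-8 + 17)*(-2))/(828 + 2185) = -(-871 + 9*(-2))/3013 = -(-871 - 18)/3013 = -(-889)/3013 = -1*(-889/3013) = 889/3013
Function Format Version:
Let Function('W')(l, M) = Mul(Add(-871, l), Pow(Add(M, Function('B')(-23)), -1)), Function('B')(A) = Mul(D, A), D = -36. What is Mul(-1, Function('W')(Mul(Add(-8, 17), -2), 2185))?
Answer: Rational(889, 3013) ≈ 0.29505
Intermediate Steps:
Function('B')(A) = Mul(-36, A)
Function('W')(l, M) = Mul(Pow(Add(828, M), -1), Add(-871, l)) (Function('W')(l, M) = Mul(Add(-871, l), Pow(Add(M, Mul(-36, -23)), -1)) = Mul(Add(-871, l), Pow(Add(M, 828), -1)) = Mul(Add(-871, l), Pow(Add(828, M), -1)) = Mul(Pow(Add(828, M), -1), Add(-871, l)))
Mul(-1, Function('W')(Mul(Add(-8, 17), -2), 2185)) = Mul(-1, Mul(Pow(Add(828, 2185), -1), Add(-871, Mul(Add(-8, 17), -2)))) = Mul(-1, Mul(Pow(3013, -1), Add(-871, Mul(9, -2)))) = Mul(-1, Mul(Rational(1, 3013), Add(-871, -18))) = Mul(-1, Mul(Rational(1, 3013), -889)) = Mul(-1, Rational(-889, 3013)) = Rational(889, 3013)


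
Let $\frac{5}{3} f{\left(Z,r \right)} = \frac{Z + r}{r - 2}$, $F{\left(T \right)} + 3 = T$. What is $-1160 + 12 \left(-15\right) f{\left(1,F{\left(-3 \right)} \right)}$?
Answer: $- \frac{2455}{2} \approx -1227.5$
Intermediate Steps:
$F{\left(T \right)} = -3 + T$
$f{\left(Z,r \right)} = \frac{3 \left(Z + r\right)}{5 \left(-2 + r\right)}$ ($f{\left(Z,r \right)} = \frac{3 \frac{Z + r}{r - 2}}{5} = \frac{3 \frac{Z + r}{-2 + r}}{5} = \frac{3 \left(Z + r\right)}{5 \left(-2 + r\right)}$)
$-1160 + 12 \left(-15\right) f{\left(1,F{\left(-3 \right)} \right)} = -1160 + 12 \left(-15\right) \frac{3 \left(1 - 6\right)}{5 \left(-2 - 6\right)} = -1160 - 180 \frac{3 \left(1 - 6\right)}{5 \left(-2 - 6\right)} = -1160 - 180 \cdot \frac{3}{5} \frac{1}{-8} \left(-5\right) = -1160 - 180 \cdot \frac{3}{5} \left(- \frac{1}{8}\right) \left(-5\right) = -1160 - \frac{135}{2} = - \frac{2455}{2}$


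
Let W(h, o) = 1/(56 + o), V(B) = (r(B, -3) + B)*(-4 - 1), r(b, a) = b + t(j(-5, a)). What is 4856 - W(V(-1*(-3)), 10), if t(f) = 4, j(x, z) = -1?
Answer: 320495/66 ≈ 4856.0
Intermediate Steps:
r(b, a) = 4 + b (r(b, a) = b + 4 = 4 + b)
V(B) = -20 - 10*B (V(B) = ((4 + B) + B)*(-4 - 1) = (4 + 2*B)*(-5) = -20 - 10*B)
4856 - W(V(-1*(-3)), 10) = 4856 - 1/(56 + 10) = 4856 - 1/66 = 320495/66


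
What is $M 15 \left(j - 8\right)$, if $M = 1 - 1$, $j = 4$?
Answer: $0$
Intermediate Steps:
$M = 0$
$M 15 \left(j - 8\right) = 0 \cdot 15 \left(4 - 8\right) = 0 \left(-4\right) = 0$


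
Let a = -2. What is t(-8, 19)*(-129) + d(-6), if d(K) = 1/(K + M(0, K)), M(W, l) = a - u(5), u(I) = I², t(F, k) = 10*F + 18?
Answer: 263933/33 ≈ 7998.0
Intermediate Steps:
t(F, k) = 18 + 10*F
M(W, l) = -27 (M(W, l) = -2 - 1*5² = -2 - 1*25 = -2 - 25 = -27)
d(K) = 1/(-27 + K) (d(K) = 1/(K - 27) = 1/(-27 + K))
t(-8, 19)*(-129) + d(-6) = (18 + 10*(-8))*(-129) + 1/(-27 - 6) = (18 - 80)*(-129) + 1/(-33) = -62*(-129) - 1/33 = 7998 - 1/33 = 263933/33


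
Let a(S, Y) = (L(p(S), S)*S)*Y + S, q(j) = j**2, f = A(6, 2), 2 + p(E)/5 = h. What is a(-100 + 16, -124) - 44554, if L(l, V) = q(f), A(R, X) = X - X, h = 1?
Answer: -44638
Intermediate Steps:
p(E) = -5 (p(E) = -10 + 5*1 = -10 + 5 = -5)
A(R, X) = 0
f = 0
L(l, V) = 0 (L(l, V) = 0**2 = 0)
a(S, Y) = S (a(S, Y) = (0*S)*Y + S = 0*Y + S = 0 + S = S)
a(-100 + 16, -124) - 44554 = (-100 + 16) - 44554 = -84 - 44554 = -44638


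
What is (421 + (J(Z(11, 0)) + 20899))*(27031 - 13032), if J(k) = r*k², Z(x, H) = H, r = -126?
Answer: 298458680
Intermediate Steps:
J(k) = -126*k²
(421 + (J(Z(11, 0)) + 20899))*(27031 - 13032) = (421 + (-126*0² + 20899))*(27031 - 13032) = (421 + (-126*0 + 20899))*13999 = (421 + (0 + 20899))*13999 = (421 + 20899)*13999 = 21320*13999 = 298458680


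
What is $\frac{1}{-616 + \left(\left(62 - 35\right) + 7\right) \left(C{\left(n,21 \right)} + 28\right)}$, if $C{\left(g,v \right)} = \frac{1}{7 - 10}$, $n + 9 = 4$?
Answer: $\frac{3}{974} \approx 0.0030801$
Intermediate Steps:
$n = -5$ ($n = -9 + 4 = -5$)
$C{\left(g,v \right)} = - \frac{1}{3}$ ($C{\left(g,v \right)} = \frac{1}{-3} = - \frac{1}{3}$)
$\frac{1}{-616 + \left(\left(62 - 35\right) + 7\right) \left(C{\left(n,21 \right)} + 28\right)} = \frac{1}{-616 + \left(\left(62 - 35\right) + 7\right) \left(- \frac{1}{3} + 28\right)} = \frac{1}{-616 + \left(27 + 7\right) \frac{83}{3}} = \frac{1}{-616 + 34 \cdot \frac{83}{3}} = \frac{1}{-616 + \frac{2822}{3}} = \frac{1}{\frac{974}{3}} = \frac{3}{974}$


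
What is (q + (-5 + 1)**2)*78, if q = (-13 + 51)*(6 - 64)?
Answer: -170664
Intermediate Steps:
q = -2204 (q = 38*(-58) = -2204)
(q + (-5 + 1)**2)*78 = (-2204 + (-5 + 1)**2)*78 = (-2204 + (-4)**2)*78 = (-2204 + 16)*78 = -2188*78 = -170664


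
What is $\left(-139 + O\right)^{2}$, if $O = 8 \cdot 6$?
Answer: $8281$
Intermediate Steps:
$O = 48$
$\left(-139 + O\right)^{2} = \left(-139 + 48\right)^{2} = \left(-91\right)^{2} = 8281$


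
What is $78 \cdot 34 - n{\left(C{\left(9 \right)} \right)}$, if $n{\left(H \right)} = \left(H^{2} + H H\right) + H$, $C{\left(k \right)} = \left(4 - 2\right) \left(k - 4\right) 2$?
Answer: $1832$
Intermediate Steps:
$C{\left(k \right)} = -16 + 4 k$ ($C{\left(k \right)} = 2 \left(-4 + k\right) 2 = \left(-8 + 2 k\right) 2 = -16 + 4 k$)
$n{\left(H \right)} = H + 2 H^{2}$ ($n{\left(H \right)} = \left(H^{2} + H^{2}\right) + H = 2 H^{2} + H = H + 2 H^{2}$)
$78 \cdot 34 - n{\left(C{\left(9 \right)} \right)} = 78 \cdot 34 - \left(-16 + 4 \cdot 9\right) \left(1 + 2 \left(-16 + 4 \cdot 9\right)\right) = 2652 - \left(-16 + 36\right) \left(1 + 2 \left(-16 + 36\right)\right) = 2652 - 20 \left(1 + 2 \cdot 20\right) = 2652 - 20 \left(1 + 40\right) = 2652 - 20 \cdot 41 = 2652 - 820 = 1832$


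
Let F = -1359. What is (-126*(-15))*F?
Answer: -2568510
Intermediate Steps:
(-126*(-15))*F = -126*(-15)*(-1359) = 1890*(-1359) = -2568510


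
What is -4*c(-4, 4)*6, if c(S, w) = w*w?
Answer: -384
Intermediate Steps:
c(S, w) = w²
-4*c(-4, 4)*6 = -4*4²*6 = -4*16*6 = -64*6 = -384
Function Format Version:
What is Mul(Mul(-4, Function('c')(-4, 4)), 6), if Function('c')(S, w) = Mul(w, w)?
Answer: -384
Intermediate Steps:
Function('c')(S, w) = Pow(w, 2)
Mul(Mul(-4, Function('c')(-4, 4)), 6) = Mul(Mul(-4, Pow(4, 2)), 6) = Mul(Mul(-4, 16), 6) = Mul(-64, 6) = -384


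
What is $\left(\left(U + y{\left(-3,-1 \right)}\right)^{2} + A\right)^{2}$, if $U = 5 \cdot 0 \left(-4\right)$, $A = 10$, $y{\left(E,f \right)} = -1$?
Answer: $121$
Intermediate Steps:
$U = 0$ ($U = 0 \left(-4\right) = 0$)
$\left(\left(U + y{\left(-3,-1 \right)}\right)^{2} + A\right)^{2} = \left(\left(0 - 1\right)^{2} + 10\right)^{2} = \left(\left(-1\right)^{2} + 10\right)^{2} = \left(1 + 10\right)^{2} = 11^{2} = 121$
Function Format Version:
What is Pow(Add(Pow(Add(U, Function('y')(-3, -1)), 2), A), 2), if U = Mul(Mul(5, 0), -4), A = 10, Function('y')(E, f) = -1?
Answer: 121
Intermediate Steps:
U = 0 (U = Mul(0, -4) = 0)
Pow(Add(Pow(Add(U, Function('y')(-3, -1)), 2), A), 2) = Pow(Add(Pow(Add(0, -1), 2), 10), 2) = Pow(Add(Pow(-1, 2), 10), 2) = Pow(Add(1, 10), 2) = Pow(11, 2) = 121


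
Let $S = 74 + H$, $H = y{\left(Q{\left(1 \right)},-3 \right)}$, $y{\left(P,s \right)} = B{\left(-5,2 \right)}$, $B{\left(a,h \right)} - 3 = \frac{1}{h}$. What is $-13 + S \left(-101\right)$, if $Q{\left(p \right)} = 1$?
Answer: $- \frac{15681}{2} \approx -7840.5$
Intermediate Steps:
$B{\left(a,h \right)} = 3 + \frac{1}{h}$
$y{\left(P,s \right)} = \frac{7}{2}$ ($y{\left(P,s \right)} = 3 + \frac{1}{2} = \frac{7}{2}$)
$H = \frac{7}{2} \approx 3.5$
$S = \frac{155}{2}$ ($S = 74 + \frac{7}{2} = \frac{155}{2} \approx 77.5$)
$-13 + S \left(-101\right) = -13 + \frac{155}{2} \left(-101\right) = -13 - \frac{15655}{2} = - \frac{15681}{2}$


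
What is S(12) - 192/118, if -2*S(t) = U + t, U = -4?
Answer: -332/59 ≈ -5.6271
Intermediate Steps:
S(t) = 2 - t/2 (S(t) = -(-4 + t)/2 = 2 - t/2)
S(12) - 192/118 = (2 - ½*12) - 192/118 = (2 - 6) - 192/118 = -4 - 24*4/59 = -4 - 96/59 = -332/59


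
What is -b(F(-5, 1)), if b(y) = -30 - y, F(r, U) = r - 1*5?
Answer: 20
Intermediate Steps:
F(r, U) = -5 + r (F(r, U) = r - 5 = -5 + r)
-b(F(-5, 1)) = -(-30 - (-5 - 5)) = -(-30 - 1*(-10)) = -(-30 + 10) = -1*(-20) = 20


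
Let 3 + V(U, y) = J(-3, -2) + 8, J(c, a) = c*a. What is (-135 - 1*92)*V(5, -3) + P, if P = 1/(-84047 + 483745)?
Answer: -998045905/399698 ≈ -2497.0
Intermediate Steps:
P = 1/399698 ≈ 2.5019e-6
J(c, a) = a*c
V(U, y) = 11 (V(U, y) = -3 + (-2*(-3) + 8) = -3 + (6 + 8) = -3 + 14 = 11)
(-135 - 1*92)*V(5, -3) + P = (-135 - 1*92)*11 + 1/399698 = (-135 - 92)*11 + 1/399698 = -227*11 + 1/399698 = -2497 + 1/399698 = -998045905/399698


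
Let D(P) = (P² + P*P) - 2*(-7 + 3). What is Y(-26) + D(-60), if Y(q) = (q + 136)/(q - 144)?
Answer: 122525/17 ≈ 7207.4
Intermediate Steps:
Y(q) = (136 + q)/(-144 + q)
D(P) = 8 + 2*P² (D(P) = (P² + P²) - 2*(-4) = 2*P² + 8 = 8 + 2*P²)
Y(-26) + D(-60) = (136 - 26)/(-144 - 26) + (8 + 2*(-60)²) = 110/(-170) + (8 + 2*3600) = -1/170*110 + (8 + 7200) = -11/17 + 7208 = 122525/17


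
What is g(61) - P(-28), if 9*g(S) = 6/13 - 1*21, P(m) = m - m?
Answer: -89/39 ≈ -2.2821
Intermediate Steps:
P(m) = 0
g(S) = -89/39 (g(S) = (6/13 - 1*21)/9 = (6*(1/13) - 21)/9 = (6/13 - 21)/9 = (⅑)*(-267/13) = -89/39)
g(61) - P(-28) = -89/39 - 1*0 = -89/39 + 0 = -89/39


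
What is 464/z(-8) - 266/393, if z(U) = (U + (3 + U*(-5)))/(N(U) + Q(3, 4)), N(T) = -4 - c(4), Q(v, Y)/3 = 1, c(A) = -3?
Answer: 355394/13755 ≈ 25.837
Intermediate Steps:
Q(v, Y) = 3 (Q(v, Y) = 3*1 = 3)
N(T) = -1 (N(T) = -4 - 1*(-3) = -4 + 3 = -1)
z(U) = 3/2 - 2*U (z(U) = (U + (3 + U*(-5)))/(-1 + 3) = (U + (3 - 5*U))/2 = (3 - 4*U)/2 = 3/2 - 2*U)
464/z(-8) - 266/393 = 464/(3/2 - 2*(-8)) - 266/393 = 464/(3/2 + 16) - 266*1/393 = 464/(35/2) - 266/393 = 464*(2/35) - 266/393 = 928/35 - 266/393 = 355394/13755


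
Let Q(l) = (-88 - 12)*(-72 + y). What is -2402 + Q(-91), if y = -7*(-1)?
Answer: 4098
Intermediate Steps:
y = 7
Q(l) = 6500 (Q(l) = (-88 - 12)*(-72 + 7) = -100*(-65) = 6500)
-2402 + Q(-91) = -2402 + 6500 = 4098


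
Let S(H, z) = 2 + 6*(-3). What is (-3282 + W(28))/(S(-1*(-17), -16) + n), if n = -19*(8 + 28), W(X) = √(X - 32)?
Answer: 1641/350 - I/350 ≈ 4.6886 - 0.0028571*I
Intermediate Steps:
S(H, z) = -16 (S(H, z) = 2 - 18 = -16)
W(X) = √(-32 + X)
n = -684 (n = -19*36 = -684)
(-3282 + W(28))/(S(-1*(-17), -16) + n) = (-3282 + √(-32 + 28))/(-16 - 684) = (-3282 + √(-4))/(-700) = (-3282 + 2*I)*(-1/700) = 1641/350 - I/350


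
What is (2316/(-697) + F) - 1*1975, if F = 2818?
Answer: 585255/697 ≈ 839.68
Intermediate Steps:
(2316/(-697) + F) - 1*1975 = (2316/(-697) + 2818) - 1*1975 = (2316*(-1/697) + 2818) - 1975 = (-2316/697 + 2818) - 1975 = 1961830/697 - 1975 = 585255/697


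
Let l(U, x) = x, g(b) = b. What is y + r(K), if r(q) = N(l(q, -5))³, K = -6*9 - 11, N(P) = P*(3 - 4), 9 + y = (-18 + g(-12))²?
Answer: 1016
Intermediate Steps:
y = 891 (y = -9 + (-18 - 12)² = -9 + (-30)² = -9 + 900 = 891)
N(P) = -P (N(P) = P*(-1) = -P)
K = -65 (K = -54 - 11 = -65)
r(q) = 125 (r(q) = (-1*(-5))³ = 5³ = 125)
y + r(K) = 891 + 125 = 1016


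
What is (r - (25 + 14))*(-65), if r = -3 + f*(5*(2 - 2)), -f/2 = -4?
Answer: 2730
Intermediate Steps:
f = 8 (f = -2*(-4) = 8)
r = -3 (r = -3 + 8*(5*(2 - 2)) = -3 + 8*(5*0) = -3 + 8*0 = -3 + 0 = -3)
(r - (25 + 14))*(-65) = (-3 - (25 + 14))*(-65) = (-3 - 1*39)*(-65) = (-3 - 39)*(-65) = -42*(-65) = 2730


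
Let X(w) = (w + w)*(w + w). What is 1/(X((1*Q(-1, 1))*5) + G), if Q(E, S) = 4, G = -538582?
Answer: -1/536982 ≈ -1.8623e-6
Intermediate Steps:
X(w) = 4*w² (X(w) = (2*w)*(2*w) = 4*w²)
1/(X((1*Q(-1, 1))*5) + G) = 1/(4*((1*4)*5)² - 538582) = 1/(4*(4*5)² - 538582) = 1/(4*20² - 538582) = 1/(4*400 - 538582) = 1/(1600 - 538582) = 1/(-536982) = -1/536982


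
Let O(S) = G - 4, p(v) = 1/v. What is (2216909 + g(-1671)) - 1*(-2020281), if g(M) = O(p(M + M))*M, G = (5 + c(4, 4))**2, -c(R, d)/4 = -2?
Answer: 3961475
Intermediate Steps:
c(R, d) = 8 (c(R, d) = -4*(-2) = 8)
G = 169 (G = (5 + 8)**2 = 13**2 = 169)
O(S) = 165 (O(S) = 169 - 4 = 165)
g(M) = 165*M
(2216909 + g(-1671)) - 1*(-2020281) = (2216909 + 165*(-1671)) - 1*(-2020281) = (2216909 - 275715) + 2020281 = 1941194 + 2020281 = 3961475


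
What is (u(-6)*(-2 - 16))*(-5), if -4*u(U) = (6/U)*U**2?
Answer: 810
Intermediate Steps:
u(U) = -3*U/2 (u(U) = -6/U*U**2/4 = -3*U/2)
(u(-6)*(-2 - 16))*(-5) = ((-3/2*(-6))*(-2 - 16))*(-5) = (9*(-18))*(-5) = -162*(-5) = 810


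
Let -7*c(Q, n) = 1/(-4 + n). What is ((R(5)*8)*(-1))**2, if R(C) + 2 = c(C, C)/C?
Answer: 322624/1225 ≈ 263.37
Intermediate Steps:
c(Q, n) = -1/(7*(-4 + n))
R(C) = -2 - 1/(C*(-28 + 7*C)) (R(C) = -2 + (-1/(-28 + 7*C))/C = -2 - 1/(C*(-28 + 7*C)))
((R(5)*8)*(-1))**2 = ((((1/7)*(-1 - 14*5*(-4 + 5))/(5*(-4 + 5)))*8)*(-1))**2 = ((((1/7)*(1/5)*(-1 - 14*5*1)/1)*8)*(-1))**2 = ((((1/7)*(1/5)*1*(-1 - 70))*8)*(-1))**2 = ((((1/7)*(1/5)*1*(-71))*8)*(-1))**2 = (-71/35*8*(-1))**2 = (-568/35*(-1))**2 = (568/35)**2 = 322624/1225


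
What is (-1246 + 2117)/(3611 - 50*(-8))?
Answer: 871/4011 ≈ 0.21715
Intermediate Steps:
(-1246 + 2117)/(3611 - 50*(-8)) = 871/(3611 + 400) = 871/4011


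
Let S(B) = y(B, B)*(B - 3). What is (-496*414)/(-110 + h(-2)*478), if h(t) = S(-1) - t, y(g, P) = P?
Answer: -102672/1379 ≈ -74.454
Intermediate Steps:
S(B) = B*(-3 + B) (S(B) = B*(B - 3) = B*(-3 + B))
h(t) = 4 - t (h(t) = -(-3 - 1) - t = -1*(-4) - t = 4 - t)
(-496*414)/(-110 + h(-2)*478) = (-496*414)/(-110 + (4 - 1*(-2))*478) = -205344/(-110 + (4 + 2)*478) = -205344/(-110 + 6*478) = -205344/(-110 + 2868) = -205344/2758 = -205344*1/2758 = -102672/1379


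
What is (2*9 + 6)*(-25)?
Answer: -600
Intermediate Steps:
(2*9 + 6)*(-25) = (18 + 6)*(-25) = 24*(-25) = -600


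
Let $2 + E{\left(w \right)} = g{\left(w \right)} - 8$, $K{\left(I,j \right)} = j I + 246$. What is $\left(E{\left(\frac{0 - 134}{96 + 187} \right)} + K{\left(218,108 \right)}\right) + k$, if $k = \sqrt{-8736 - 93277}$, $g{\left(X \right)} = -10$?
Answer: $23770 + i \sqrt{102013} \approx 23770.0 + 319.39 i$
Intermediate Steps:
$K{\left(I,j \right)} = 246 + I j$ ($K{\left(I,j \right)} = I j + 246 = 246 + I j$)
$E{\left(w \right)} = -20$ ($E{\left(w \right)} = -2 - 18 = -20$)
$k = i \sqrt{102013}$ ($k = \sqrt{-102013} = i \sqrt{102013} \approx 319.39 i$)
$\left(E{\left(\frac{0 - 134}{96 + 187} \right)} + K{\left(218,108 \right)}\right) + k = \left(-20 + \left(246 + 218 \cdot 108\right)\right) + i \sqrt{102013} = \left(-20 + \left(246 + 23544\right)\right) + i \sqrt{102013} = \left(-20 + 23790\right) + i \sqrt{102013} = 23770 + i \sqrt{102013}$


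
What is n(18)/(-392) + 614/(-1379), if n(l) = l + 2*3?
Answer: -4889/9653 ≈ -0.50647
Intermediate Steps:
n(l) = 6 + l (n(l) = l + 6 = 6 + l)
n(18)/(-392) + 614/(-1379) = (6 + 18)/(-392) + 614/(-1379) = 24*(-1/392) + 614*(-1/1379) = -3/49 - 614/1379 = -4889/9653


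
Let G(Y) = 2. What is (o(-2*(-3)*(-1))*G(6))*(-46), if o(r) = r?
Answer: 552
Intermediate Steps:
(o(-2*(-3)*(-1))*G(6))*(-46) = ((-2*(-3)*(-1))*2)*(-46) = ((6*(-1))*2)*(-46) = -6*2*(-46) = -12*(-46) = 552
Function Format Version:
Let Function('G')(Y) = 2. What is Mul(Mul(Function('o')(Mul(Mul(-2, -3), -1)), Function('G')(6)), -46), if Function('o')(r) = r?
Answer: 552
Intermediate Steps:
Mul(Mul(Function('o')(Mul(Mul(-2, -3), -1)), Function('G')(6)), -46) = Mul(Mul(Mul(Mul(-2, -3), -1), 2), -46) = Mul(Mul(Mul(6, -1), 2), -46) = Mul(Mul(-6, 2), -46) = Mul(-12, -46) = 552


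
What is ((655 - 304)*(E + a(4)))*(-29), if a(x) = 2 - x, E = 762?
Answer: -7736040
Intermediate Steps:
((655 - 304)*(E + a(4)))*(-29) = ((655 - 304)*(762 + (2 - 1*4)))*(-29) = (351*(762 + (2 - 4)))*(-29) = (351*(762 - 2))*(-29) = (351*760)*(-29) = 266760*(-29) = -7736040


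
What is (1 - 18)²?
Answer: 289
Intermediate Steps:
(1 - 18)² = (-17)² = 289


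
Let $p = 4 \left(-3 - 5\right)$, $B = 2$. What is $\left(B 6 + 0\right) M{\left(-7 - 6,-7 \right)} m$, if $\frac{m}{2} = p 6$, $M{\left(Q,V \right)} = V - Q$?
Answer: $-27648$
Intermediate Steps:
$p = -32$ ($p = 4 \left(-8\right) = -32$)
$m = -384$ ($m = 2 \left(\left(-32\right) 6\right) = 2 \left(-192\right) = -384$)
$\left(B 6 + 0\right) M{\left(-7 - 6,-7 \right)} m = \left(2 \cdot 6 + 0\right) \left(-7 - \left(-7 - 6\right)\right) \left(-384\right) = \left(12 + 0\right) \left(-7 - -13\right) \left(-384\right) = 12 \left(-7 + 13\right) \left(-384\right) = 12 \cdot 6 \left(-384\right) = 72 \left(-384\right) = -27648$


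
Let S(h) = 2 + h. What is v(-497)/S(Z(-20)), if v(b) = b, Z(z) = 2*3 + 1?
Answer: -497/9 ≈ -55.222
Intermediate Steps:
Z(z) = 7 (Z(z) = 6 + 1 = 7)
v(-497)/S(Z(-20)) = -497/(2 + 7) = -497/9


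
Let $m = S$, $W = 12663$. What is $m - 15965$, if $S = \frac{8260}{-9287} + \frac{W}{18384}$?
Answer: $- \frac{908591317093}{56910736} \approx -15965.0$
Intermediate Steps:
$S = - \frac{11416853}{56910736}$ ($S = \frac{8260}{-9287} + \frac{12663}{18384} = 8260 \left(- \frac{1}{9287}\right) + 12663 \cdot \frac{1}{18384} = - \frac{8260}{9287} + \frac{4221}{6128} = - \frac{11416853}{56910736} \approx -0.20061$)
$m = - \frac{11416853}{56910736} \approx -0.20061$
$m - 15965 = - \frac{11416853}{56910736} - 15965 = - \frac{908591317093}{56910736}$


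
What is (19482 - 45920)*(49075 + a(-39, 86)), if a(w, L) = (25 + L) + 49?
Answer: -1301674930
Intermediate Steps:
a(w, L) = 74 + L
(19482 - 45920)*(49075 + a(-39, 86)) = (19482 - 45920)*(49075 + (74 + 86)) = -26438*(49075 + 160) = -26438*49235 = -1301674930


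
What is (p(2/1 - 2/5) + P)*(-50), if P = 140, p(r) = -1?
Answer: -6950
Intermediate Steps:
(p(2/1 - 2/5) + P)*(-50) = (-1 + 140)*(-50) = 139*(-50) = -6950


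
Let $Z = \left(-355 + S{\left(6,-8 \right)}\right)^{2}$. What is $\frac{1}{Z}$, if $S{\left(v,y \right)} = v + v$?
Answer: $\frac{1}{117649} \approx 8.4999 \cdot 10^{-6}$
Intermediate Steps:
$S{\left(v,y \right)} = 2 v$
$Z = 117649$ ($Z = \left(-355 + 2 \cdot 6\right)^{2} = \left(-355 + 12\right)^{2} = \left(-343\right)^{2} = 117649$)
$\frac{1}{Z} = \frac{1}{117649}$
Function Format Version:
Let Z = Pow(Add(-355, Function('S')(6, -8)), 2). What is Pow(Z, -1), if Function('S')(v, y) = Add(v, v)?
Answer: Rational(1, 117649) ≈ 8.4999e-6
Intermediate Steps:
Function('S')(v, y) = Mul(2, v)
Z = 117649 (Z = Pow(Add(-355, Mul(2, 6)), 2) = Pow(Add(-355, 12), 2) = Pow(-343, 2) = 117649)
Pow(Z, -1) = Pow(117649, -1) = Rational(1, 117649)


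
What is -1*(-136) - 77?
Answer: 59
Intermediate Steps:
-1*(-136) - 77 = 136 - 77 = 59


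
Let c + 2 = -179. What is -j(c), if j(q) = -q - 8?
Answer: -173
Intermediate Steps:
c = -181 (c = -2 - 179 = -181)
j(q) = -8 - q
-j(c) = -(-8 - 1*(-181)) = -(-8 + 181) = -1*173 = -173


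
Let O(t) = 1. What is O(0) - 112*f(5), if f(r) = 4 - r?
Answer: 113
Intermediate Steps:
O(0) - 112*f(5) = 1 - 112*(4 - 1*5) = 1 - 112*(4 - 5) = 1 - 112*(-1) = 1 + 112 = 113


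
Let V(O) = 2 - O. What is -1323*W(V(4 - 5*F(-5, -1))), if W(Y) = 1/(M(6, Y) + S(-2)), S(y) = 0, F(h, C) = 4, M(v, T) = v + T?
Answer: -441/8 ≈ -55.125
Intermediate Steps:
M(v, T) = T + v
W(Y) = 1/(6 + Y) (W(Y) = 1/((Y + 6) + 0) = 1/((6 + Y) + 0) = 1/(6 + Y))
-1323*W(V(4 - 5*F(-5, -1))) = -1323/(6 + (2 - (4 - 5*4))) = -1323/(6 + (2 - (4 - 20))) = -1323/(6 + (2 - 1*(-16))) = -1323/(6 + (2 + 16)) = -1323/(6 + 18) = -1323/24 = -1323*1/24 = -441/8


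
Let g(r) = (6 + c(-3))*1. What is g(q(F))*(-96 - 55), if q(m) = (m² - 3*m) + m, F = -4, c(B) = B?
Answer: -453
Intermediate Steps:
q(m) = m² - 2*m
g(r) = 3 (g(r) = (6 - 3)*1 = 3*1 = 3)
g(q(F))*(-96 - 55) = 3*(-96 - 55) = 3*(-151) = -453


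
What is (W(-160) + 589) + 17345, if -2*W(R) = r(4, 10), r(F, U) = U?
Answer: 17929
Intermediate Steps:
W(R) = -5 (W(R) = -1/2*10 = -5)
(W(-160) + 589) + 17345 = (-5 + 589) + 17345 = 584 + 17345 = 17929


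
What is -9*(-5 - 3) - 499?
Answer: -427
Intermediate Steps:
-9*(-5 - 3) - 499 = -9*(-8) - 499 = 72 - 499 = -427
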